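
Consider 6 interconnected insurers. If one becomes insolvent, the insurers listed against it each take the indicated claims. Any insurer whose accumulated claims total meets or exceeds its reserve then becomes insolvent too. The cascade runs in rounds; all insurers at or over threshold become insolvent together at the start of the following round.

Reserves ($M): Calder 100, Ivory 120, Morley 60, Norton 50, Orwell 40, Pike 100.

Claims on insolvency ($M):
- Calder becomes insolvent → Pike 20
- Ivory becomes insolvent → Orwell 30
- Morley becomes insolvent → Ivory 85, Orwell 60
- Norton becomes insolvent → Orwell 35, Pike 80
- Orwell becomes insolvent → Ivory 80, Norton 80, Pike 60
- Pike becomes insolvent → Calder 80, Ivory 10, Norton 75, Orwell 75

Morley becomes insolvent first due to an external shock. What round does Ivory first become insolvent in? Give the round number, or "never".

3

Round 1 — Morley becomes insolvent (initial).
  Ivory: +85 → 85 < 120
  Orwell: +60 → 60 ≥ 40
Round 2 — Orwell becomes insolvent.
  Ivory: +80 → 165 ≥ 120
  Norton: +80 → 80 ≥ 50
  Pike: +60 → 60 < 100
Round 3 — Ivory, Norton become insolvent.
  Pike: +80 → 140 ≥ 100
Round 4 — Pike becomes insolvent.
  Calder: +80 → 80 < 100
No further insolvencies.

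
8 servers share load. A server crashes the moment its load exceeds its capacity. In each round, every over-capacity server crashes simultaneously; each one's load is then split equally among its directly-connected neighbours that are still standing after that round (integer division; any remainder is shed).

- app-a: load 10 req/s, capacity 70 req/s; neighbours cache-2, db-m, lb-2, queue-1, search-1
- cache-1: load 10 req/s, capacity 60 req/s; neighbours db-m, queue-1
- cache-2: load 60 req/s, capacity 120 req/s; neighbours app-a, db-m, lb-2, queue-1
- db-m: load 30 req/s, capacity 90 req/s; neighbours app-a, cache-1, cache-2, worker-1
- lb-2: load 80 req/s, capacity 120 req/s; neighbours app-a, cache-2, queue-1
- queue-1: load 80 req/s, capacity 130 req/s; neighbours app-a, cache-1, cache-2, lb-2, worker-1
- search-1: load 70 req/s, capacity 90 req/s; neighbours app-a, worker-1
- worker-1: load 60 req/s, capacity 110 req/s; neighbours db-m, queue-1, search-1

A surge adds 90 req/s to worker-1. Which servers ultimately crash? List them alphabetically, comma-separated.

Round 1 — worker-1 at 150 > 110. worker-1 crashes.
  worker-1 sheds 150 req/s to db-m, queue-1, search-1: 50 each.
    db-m: 30+50 = 80 ≤ 90
    queue-1: 80+50 = 130 ≤ 130
    search-1: 70+50 = 120 > 90
Round 2 — search-1 crashes.
  search-1 sheds 120 req/s to app-a: 120 each.
    app-a: 10+120 = 130 > 70
Round 3 — app-a crashes.
  app-a sheds 130 req/s to cache-2, db-m, lb-2, queue-1: 32 each (2 lost).
    cache-2: 60+32 = 92 ≤ 120
    db-m: 80+32 = 112 > 90
    lb-2: 80+32 = 112 ≤ 120
    queue-1: 130+32 = 162 > 130
Round 4 — db-m, queue-1 crash.
  db-m sheds 112 req/s to cache-1, cache-2: 56 each.
    cache-1: 10+56 = 66 > 60
    cache-2: 92+56 = 148 > 120
  queue-1 sheds 162 req/s to cache-1, cache-2, lb-2: 54 each.
    cache-1: 66+54 = 120 > 60
    cache-2: 148+54 = 202 > 120
    lb-2: 112+54 = 166 > 120
Round 5 — cache-1, cache-2, lb-2 crash.
  cache-1 sheds 120 req/s: no online neighbours, lost.
  cache-2 sheds 202 req/s: no online neighbours, lost.
  lb-2 sheds 166 req/s: no online neighbours, lost.
No further crashes.

app-a, cache-1, cache-2, db-m, lb-2, queue-1, search-1, worker-1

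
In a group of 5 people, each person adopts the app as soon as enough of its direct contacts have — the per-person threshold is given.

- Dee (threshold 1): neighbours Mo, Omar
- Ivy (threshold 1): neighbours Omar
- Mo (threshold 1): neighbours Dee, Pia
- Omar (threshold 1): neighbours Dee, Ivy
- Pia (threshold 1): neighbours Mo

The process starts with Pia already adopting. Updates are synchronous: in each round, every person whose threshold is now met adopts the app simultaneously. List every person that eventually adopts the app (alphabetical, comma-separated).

Round 1 — Pia adopts the app (initial).
Round 2 — checking thresholds:
  Mo: 1 of 2 neighbours ≥ 1, adopts the app.
Round 3 — checking thresholds:
  Dee: 1 of 2 neighbours ≥ 1, adopts the app.
Round 4 — checking thresholds:
  Omar: 1 of 2 neighbours ≥ 1, adopts the app.
Round 5 — checking thresholds:
  Ivy: 1 of 1 neighbours ≥ 1, adopts the app.
Round 6 — no new adoptions; cascade stops.

Dee, Ivy, Mo, Omar, Pia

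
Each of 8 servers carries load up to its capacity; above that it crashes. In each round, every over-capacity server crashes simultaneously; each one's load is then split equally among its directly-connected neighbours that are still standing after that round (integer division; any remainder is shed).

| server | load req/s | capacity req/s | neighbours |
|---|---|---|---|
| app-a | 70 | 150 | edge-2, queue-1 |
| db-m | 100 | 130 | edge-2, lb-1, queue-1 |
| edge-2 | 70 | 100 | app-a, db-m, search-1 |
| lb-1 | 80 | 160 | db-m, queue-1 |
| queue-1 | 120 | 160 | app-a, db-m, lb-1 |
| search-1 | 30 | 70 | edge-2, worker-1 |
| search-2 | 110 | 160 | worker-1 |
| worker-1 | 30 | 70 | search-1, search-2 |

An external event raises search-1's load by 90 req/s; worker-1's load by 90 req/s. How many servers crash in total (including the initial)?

Round 1 — search-1 at 120 > 70; worker-1 at 120 > 70. search-1, worker-1 crash.
  search-1 sheds 120 req/s to edge-2: 120 each.
    edge-2: 70+120 = 190 > 100
  worker-1 sheds 120 req/s to search-2: 120 each.
    search-2: 110+120 = 230 > 160
Round 2 — edge-2, search-2 crash.
  edge-2 sheds 190 req/s to app-a, db-m: 95 each.
    app-a: 70+95 = 165 > 150
    db-m: 100+95 = 195 > 130
  search-2 sheds 230 req/s: no online neighbours, lost.
Round 3 — app-a, db-m crash.
  app-a sheds 165 req/s to queue-1: 165 each.
    queue-1: 120+165 = 285 > 160
  db-m sheds 195 req/s to lb-1, queue-1: 97 each (1 lost).
    lb-1: 80+97 = 177 > 160
    queue-1: 285+97 = 382 > 160
Round 4 — lb-1, queue-1 crash.
  lb-1 sheds 177 req/s: no online neighbours, lost.
  queue-1 sheds 382 req/s: no online neighbours, lost.
No further crashes.

8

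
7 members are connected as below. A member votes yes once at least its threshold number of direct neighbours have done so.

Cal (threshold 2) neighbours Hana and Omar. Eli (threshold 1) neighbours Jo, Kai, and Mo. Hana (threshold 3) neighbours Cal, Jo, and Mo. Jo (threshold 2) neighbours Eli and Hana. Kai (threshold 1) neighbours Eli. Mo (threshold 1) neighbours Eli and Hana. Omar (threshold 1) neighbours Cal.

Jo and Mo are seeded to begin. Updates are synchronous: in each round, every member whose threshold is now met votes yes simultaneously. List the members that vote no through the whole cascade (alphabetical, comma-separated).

Round 1 — Jo, Mo vote yes (initial).
Round 2 — checking thresholds:
  Eli: 2 of 3 neighbours ≥ 1, votes yes.
  Hana: 2 of 3 neighbours < 3, not yet.
Round 3 — checking thresholds:
  Hana: 2 of 3 neighbours < 3, not yet.
  Kai: 1 of 1 neighbours ≥ 1, votes yes.
Round 4 — no new yes votes; cascade stops.

Cal, Hana, Omar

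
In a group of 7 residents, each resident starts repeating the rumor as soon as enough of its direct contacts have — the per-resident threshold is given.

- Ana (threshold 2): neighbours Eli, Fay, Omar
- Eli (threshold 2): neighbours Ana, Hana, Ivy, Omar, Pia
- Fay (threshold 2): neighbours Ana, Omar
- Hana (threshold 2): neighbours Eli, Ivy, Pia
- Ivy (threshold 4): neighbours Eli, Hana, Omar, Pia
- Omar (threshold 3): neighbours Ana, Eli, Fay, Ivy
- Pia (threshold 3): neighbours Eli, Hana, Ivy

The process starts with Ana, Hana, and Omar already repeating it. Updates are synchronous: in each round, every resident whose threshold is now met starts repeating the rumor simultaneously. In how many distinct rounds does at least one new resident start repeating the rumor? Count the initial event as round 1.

Round 1 — Ana, Hana, Omar start repeating the rumor (initial).
Round 2 — checking thresholds:
  Eli: 3 of 5 neighbours ≥ 2, starts repeating the rumor.
  Fay: 2 of 2 neighbours ≥ 2, starts repeating the rumor.
  Ivy: 2 of 4 neighbours < 4, not yet.
  Pia: 1 of 3 neighbours < 3, not yet.
Round 3 — no new spreads; cascade stops.

2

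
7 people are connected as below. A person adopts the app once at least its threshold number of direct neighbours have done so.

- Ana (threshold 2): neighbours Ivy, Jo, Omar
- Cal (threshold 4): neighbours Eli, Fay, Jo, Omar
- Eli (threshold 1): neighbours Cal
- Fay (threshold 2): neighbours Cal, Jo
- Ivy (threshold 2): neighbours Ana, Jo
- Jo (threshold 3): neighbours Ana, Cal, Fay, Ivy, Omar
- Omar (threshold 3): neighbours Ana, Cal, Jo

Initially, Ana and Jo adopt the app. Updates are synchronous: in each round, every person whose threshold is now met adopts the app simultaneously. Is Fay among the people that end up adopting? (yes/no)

Round 1 — Ana, Jo adopt the app (initial).
Round 2 — checking thresholds:
  Cal: 1 of 4 neighbours < 4, below threshold.
  Fay: 1 of 2 neighbours < 2, below threshold.
  Ivy: 2 of 2 neighbours ≥ 2, adopts the app.
  Omar: 2 of 3 neighbours < 3, below threshold.
Round 3 — no new adoptions; cascade stops.

no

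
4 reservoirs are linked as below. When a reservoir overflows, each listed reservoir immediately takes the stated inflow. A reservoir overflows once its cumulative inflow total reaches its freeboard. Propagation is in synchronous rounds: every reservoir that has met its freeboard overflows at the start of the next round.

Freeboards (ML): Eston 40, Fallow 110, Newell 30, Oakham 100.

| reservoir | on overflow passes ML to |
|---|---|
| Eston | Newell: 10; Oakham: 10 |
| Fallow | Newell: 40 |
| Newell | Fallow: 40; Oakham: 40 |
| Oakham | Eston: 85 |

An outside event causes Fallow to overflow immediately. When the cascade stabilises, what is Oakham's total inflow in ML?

Round 1 — Fallow overflows (initial).
  Newell: +40 → 40 ≥ 30
Round 2 — Newell overflows.
  Oakham: +40 → 40 < 100
No further overflows.

40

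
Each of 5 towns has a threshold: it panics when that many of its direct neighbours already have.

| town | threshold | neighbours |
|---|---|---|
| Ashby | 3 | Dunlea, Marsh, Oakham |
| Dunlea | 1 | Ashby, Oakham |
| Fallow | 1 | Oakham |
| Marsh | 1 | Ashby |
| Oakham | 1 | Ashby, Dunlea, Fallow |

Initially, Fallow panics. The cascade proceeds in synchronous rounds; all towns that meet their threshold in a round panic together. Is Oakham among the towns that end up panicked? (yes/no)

Round 1 — Fallow panics (initial).
Round 2 — checking thresholds:
  Oakham: 1 of 3 neighbours ≥ 1, panics.
Round 3 — checking thresholds:
  Ashby: 1 of 3 neighbours < 3, below threshold.
  Dunlea: 1 of 2 neighbours ≥ 1, panics.
Round 4 — no new panics; cascade stops.

yes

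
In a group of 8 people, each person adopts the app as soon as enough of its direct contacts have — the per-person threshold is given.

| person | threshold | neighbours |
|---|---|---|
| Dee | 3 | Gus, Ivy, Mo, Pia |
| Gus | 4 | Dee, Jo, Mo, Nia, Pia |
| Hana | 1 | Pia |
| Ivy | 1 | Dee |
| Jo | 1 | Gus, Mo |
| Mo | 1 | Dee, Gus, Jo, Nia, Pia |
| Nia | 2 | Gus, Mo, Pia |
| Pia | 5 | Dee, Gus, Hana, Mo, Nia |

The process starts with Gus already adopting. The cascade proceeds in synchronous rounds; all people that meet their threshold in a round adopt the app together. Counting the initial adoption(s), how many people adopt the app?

4

Round 1 — Gus adopts the app (initial).
Round 2 — checking thresholds:
  Dee: 1 of 4 neighbours < 3, not yet.
  Jo: 1 of 2 neighbours ≥ 1, adopts the app.
  Mo: 1 of 5 neighbours ≥ 1, adopts the app.
  Nia: 1 of 3 neighbours < 2, not yet.
  Pia: 1 of 5 neighbours < 5, not yet.
Round 3 — checking thresholds:
  Dee: 2 of 4 neighbours < 3, not yet.
  Nia: 2 of 3 neighbours ≥ 2, adopts the app.
  Pia: 2 of 5 neighbours < 5, not yet.
Round 4 — no new adoptions; cascade stops.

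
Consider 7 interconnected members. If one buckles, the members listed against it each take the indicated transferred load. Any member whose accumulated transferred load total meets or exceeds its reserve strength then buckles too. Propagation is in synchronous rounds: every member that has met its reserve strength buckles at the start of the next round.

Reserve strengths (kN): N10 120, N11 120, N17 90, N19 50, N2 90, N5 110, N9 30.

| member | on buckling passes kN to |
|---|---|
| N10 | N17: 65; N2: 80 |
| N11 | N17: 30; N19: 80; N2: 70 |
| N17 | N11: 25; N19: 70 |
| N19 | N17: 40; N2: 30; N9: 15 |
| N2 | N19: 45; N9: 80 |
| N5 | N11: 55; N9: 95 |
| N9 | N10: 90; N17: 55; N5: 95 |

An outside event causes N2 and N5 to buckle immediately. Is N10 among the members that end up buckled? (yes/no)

no

Round 1 — N2, N5 buckle (initial).
  N11: +55 → 55 < 120
  N19: +45 → 45 < 50
  N9: +80+95 → 175 ≥ 30
Round 2 — N9 buckles.
  N10: +90 → 90 < 120
  N17: +55 → 55 < 90
No further bucklings.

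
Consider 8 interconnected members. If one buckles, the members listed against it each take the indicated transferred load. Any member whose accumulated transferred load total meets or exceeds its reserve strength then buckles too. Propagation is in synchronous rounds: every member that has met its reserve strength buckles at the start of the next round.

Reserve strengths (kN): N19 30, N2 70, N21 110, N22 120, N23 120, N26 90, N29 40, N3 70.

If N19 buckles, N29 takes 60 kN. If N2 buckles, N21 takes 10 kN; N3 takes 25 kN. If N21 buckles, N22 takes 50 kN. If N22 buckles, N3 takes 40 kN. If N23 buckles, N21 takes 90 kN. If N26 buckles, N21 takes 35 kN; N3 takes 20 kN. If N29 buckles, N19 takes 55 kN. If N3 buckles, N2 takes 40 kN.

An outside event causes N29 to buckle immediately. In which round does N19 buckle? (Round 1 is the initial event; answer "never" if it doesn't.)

Round 1 — N29 buckles (initial).
  N19: +55 → 55 ≥ 30
Round 2 — N19 buckles.
No further bucklings.

2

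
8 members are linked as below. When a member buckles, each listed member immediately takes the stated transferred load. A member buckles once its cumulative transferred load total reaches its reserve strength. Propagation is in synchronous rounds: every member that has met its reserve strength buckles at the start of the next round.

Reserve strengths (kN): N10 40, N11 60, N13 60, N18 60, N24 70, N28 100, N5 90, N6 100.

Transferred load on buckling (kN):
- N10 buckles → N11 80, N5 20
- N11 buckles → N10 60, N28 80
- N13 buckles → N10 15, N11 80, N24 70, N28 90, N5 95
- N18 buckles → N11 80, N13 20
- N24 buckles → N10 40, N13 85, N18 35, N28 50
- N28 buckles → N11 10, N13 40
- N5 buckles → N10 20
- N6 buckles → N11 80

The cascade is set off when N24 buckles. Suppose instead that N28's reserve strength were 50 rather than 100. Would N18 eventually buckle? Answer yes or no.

no

With N28's reserve strength at 50:
Round 1 — N24 buckles (initial).
  N10: +40 → 40 ≥ 40
  N13: +85 → 85 ≥ 60
  N18: +35 → 35 < 60
  N28: +50 → 50 ≥ 50
Round 2 — N10, N13, N28 buckle.
  N11: +80+80+10 → 170 ≥ 60
  N5: +20+95 → 115 ≥ 90
Round 3 — N11, N5 buckle.
No further bucklings.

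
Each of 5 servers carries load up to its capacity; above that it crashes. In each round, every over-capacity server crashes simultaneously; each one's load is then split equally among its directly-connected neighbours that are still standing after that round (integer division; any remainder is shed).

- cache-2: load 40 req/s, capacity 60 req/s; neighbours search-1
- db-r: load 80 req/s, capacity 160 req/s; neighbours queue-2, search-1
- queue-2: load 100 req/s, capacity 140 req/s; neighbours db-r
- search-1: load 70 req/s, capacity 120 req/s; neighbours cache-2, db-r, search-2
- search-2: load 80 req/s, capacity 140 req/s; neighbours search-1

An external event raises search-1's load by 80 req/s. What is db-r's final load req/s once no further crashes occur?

Round 1 — search-1 at 150 > 120. search-1 crashes.
  search-1 sheds 150 req/s to cache-2, db-r, search-2: 50 each.
    cache-2: 40+50 = 90 > 60
    db-r: 80+50 = 130 ≤ 160
    search-2: 80+50 = 130 ≤ 140
Round 2 — cache-2 crashes.
  cache-2 sheds 90 req/s: no online neighbours, lost.
No further crashes.

130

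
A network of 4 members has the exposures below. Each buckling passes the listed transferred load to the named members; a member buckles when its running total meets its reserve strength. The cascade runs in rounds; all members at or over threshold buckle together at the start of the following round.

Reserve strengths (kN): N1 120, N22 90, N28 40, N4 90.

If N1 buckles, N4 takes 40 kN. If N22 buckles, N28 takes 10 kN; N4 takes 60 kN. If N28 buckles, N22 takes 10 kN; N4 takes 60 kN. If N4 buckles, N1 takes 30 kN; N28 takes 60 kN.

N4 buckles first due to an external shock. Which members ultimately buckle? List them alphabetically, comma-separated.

Round 1 — N4 buckles (initial).
  N1: +30 → 30 < 120
  N28: +60 → 60 ≥ 40
Round 2 — N28 buckles.
  N22: +10 → 10 < 90
No further bucklings.

N28, N4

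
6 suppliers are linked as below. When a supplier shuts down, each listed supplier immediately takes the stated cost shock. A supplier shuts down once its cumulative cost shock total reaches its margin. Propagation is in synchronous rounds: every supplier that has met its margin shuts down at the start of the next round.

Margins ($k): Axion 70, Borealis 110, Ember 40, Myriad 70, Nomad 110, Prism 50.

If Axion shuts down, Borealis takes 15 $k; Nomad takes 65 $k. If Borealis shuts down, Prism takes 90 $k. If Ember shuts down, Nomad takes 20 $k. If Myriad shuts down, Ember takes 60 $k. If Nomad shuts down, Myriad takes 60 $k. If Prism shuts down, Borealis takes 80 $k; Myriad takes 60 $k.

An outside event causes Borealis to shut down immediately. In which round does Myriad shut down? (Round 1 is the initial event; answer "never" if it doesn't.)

never

Round 1 — Borealis shuts down (initial).
  Prism: +90 → 90 ≥ 50
Round 2 — Prism shuts down.
  Myriad: +60 → 60 < 70
No further shutdowns.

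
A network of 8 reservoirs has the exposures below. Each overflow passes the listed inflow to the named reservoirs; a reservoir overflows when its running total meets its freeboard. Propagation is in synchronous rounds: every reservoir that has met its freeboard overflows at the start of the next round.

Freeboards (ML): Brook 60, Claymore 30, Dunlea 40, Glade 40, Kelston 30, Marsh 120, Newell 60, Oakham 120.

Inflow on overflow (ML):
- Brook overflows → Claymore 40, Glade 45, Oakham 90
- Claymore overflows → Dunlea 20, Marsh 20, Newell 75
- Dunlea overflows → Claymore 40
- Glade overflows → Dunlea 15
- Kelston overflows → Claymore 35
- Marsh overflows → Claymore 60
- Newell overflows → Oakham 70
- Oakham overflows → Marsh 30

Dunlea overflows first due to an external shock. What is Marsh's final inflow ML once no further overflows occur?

20

Round 1 — Dunlea overflows (initial).
  Claymore: +40 → 40 ≥ 30
Round 2 — Claymore overflows.
  Marsh: +20 → 20 < 120
  Newell: +75 → 75 ≥ 60
Round 3 — Newell overflows.
  Oakham: +70 → 70 < 120
No further overflows.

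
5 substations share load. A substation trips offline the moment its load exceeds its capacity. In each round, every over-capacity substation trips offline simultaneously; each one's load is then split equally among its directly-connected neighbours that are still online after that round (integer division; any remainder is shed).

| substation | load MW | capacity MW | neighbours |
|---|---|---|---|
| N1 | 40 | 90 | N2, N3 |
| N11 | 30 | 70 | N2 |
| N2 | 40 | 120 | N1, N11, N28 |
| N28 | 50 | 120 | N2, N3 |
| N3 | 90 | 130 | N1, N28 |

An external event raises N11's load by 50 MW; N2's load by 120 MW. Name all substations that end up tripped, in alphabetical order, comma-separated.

N1, N11, N2, N28, N3

Round 1 — N11 at 80 > 70; N2 at 160 > 120. N11, N2 trip offline.
  N11 sheds 80 MW: no online neighbours, lost.
  N2 sheds 160 MW to N1, N28: 80 each.
    N1: 40+80 = 120 > 90
    N28: 50+80 = 130 > 120
Round 2 — N1, N28 trip offline.
  N1 sheds 120 MW to N3: 120 each.
    N3: 90+120 = 210 > 130
  N28 sheds 130 MW to N3: 130 each.
    N3: 210+130 = 340 > 130
Round 3 — N3 trips offline.
  N3 sheds 340 MW: no online neighbours, lost.
No further trips.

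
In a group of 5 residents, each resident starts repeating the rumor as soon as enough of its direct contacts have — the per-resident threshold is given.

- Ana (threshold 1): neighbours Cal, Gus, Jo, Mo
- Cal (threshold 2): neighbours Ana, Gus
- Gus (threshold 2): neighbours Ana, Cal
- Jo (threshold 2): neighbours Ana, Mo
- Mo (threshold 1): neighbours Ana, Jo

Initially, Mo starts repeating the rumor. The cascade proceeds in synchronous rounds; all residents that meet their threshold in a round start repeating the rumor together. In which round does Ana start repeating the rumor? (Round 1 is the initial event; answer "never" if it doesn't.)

Round 1 — Mo starts repeating the rumor (initial).
Round 2 — checking thresholds:
  Ana: 1 of 4 neighbours ≥ 1, starts repeating the rumor.
  Jo: 1 of 2 neighbours < 2, holds.
Round 3 — checking thresholds:
  Cal: 1 of 2 neighbours < 2, holds.
  Gus: 1 of 2 neighbours < 2, holds.
  Jo: 2 of 2 neighbours ≥ 2, starts repeating the rumor.
Round 4 — no new spreads; cascade stops.

2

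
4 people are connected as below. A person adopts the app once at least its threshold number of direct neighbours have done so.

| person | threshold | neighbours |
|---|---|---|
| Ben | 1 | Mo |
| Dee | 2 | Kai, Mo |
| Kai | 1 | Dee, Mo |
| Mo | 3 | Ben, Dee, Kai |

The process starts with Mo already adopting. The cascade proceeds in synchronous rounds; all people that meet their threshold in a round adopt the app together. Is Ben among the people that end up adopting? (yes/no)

yes

Round 1 — Mo adopts the app (initial).
Round 2 — checking thresholds:
  Ben: 1 of 1 neighbours ≥ 1, adopts the app.
  Dee: 1 of 2 neighbours < 2, below threshold.
  Kai: 1 of 2 neighbours ≥ 1, adopts the app.
Round 3 — checking thresholds:
  Dee: 2 of 2 neighbours ≥ 2, adopts the app.
Round 4 — no new adoptions; cascade stops.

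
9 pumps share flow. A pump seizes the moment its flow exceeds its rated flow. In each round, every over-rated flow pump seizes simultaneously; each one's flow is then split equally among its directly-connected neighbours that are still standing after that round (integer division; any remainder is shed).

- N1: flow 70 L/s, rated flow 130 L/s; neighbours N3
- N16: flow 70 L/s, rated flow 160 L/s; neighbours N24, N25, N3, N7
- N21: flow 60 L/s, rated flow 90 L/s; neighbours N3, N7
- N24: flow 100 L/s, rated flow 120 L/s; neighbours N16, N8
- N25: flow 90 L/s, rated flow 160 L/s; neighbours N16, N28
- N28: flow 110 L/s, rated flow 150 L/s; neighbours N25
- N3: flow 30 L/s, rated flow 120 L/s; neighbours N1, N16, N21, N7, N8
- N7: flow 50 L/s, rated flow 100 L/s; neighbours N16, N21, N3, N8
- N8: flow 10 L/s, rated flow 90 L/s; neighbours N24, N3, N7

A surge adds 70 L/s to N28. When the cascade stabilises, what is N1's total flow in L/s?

Round 1 — N28 at 180 > 150. N28 seizes.
  N28 sheds 180 L/s to N25: 180 each.
    N25: 90+180 = 270 > 160
Round 2 — N25 seizes.
  N25 sheds 270 L/s to N16: 270 each.
    N16: 70+270 = 340 > 160
Round 3 — N16 seizes.
  N16 sheds 340 L/s to N24, N3, N7: 113 each (1 lost).
    N24: 100+113 = 213 > 120
    N3: 30+113 = 143 > 120
    N7: 50+113 = 163 > 100
Round 4 — N24, N3, N7 seize.
  N24 sheds 213 L/s to N8: 213 each.
    N8: 10+213 = 223 > 90
  N3 sheds 143 L/s to N1, N21, N8: 47 each (2 lost).
    N1: 70+47 = 117 ≤ 130
    N21: 60+47 = 107 > 90
    N8: 223+47 = 270 > 90
  N7 sheds 163 L/s to N21, N8: 81 each (1 lost).
    N21: 107+81 = 188 > 90
    N8: 270+81 = 351 > 90
Round 5 — N21, N8 seize.
  N21 sheds 188 L/s: no online neighbours, lost.
  N8 sheds 351 L/s: no online neighbours, lost.
No further seizures.

117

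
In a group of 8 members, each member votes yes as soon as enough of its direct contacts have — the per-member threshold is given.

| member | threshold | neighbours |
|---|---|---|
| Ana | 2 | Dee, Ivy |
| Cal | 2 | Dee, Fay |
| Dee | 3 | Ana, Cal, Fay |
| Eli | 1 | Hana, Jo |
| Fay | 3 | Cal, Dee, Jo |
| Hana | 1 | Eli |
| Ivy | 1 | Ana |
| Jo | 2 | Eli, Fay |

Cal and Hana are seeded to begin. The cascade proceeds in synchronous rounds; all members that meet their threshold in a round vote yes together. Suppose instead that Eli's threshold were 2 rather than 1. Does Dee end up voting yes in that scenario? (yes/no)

no

With Eli's threshold at 2:
Round 1 — Cal, Hana vote yes (initial).
Round 2 — no new yes votes; cascade stops.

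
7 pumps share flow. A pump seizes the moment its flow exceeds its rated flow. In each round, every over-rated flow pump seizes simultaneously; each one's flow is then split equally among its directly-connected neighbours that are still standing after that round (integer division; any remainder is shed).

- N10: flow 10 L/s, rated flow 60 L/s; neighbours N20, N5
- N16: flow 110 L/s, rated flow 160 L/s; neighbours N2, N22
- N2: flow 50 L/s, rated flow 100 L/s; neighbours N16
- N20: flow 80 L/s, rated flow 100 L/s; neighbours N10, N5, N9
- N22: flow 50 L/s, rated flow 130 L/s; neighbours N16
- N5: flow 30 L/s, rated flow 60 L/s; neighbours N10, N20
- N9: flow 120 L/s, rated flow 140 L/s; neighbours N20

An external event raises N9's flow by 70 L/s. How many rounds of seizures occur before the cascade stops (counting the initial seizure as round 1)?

3

Round 1 — N9 at 190 > 140. N9 seizes.
  N9 sheds 190 L/s to N20: 190 each.
    N20: 80+190 = 270 > 100
Round 2 — N20 seizes.
  N20 sheds 270 L/s to N10, N5: 135 each.
    N10: 10+135 = 145 > 60
    N5: 30+135 = 165 > 60
Round 3 — N10, N5 seize.
  N10 sheds 145 L/s: no online neighbours, lost.
  N5 sheds 165 L/s: no online neighbours, lost.
No further seizures.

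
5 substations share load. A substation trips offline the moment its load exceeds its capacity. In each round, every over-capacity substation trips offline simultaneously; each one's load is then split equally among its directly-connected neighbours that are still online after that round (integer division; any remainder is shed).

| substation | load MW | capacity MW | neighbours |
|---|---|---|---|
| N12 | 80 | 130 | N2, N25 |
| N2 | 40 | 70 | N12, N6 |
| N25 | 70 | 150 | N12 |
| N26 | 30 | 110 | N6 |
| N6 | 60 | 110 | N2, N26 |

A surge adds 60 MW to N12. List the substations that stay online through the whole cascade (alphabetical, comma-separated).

N25

Round 1 — N12 at 140 > 130. N12 trips offline.
  N12 sheds 140 MW to N2, N25: 70 each.
    N2: 40+70 = 110 > 70
    N25: 70+70 = 140 ≤ 150
Round 2 — N2 trips offline.
  N2 sheds 110 MW to N6: 110 each.
    N6: 60+110 = 170 > 110
Round 3 — N6 trips offline.
  N6 sheds 170 MW to N26: 170 each.
    N26: 30+170 = 200 > 110
Round 4 — N26 trips offline.
  N26 sheds 200 MW: no online neighbours, lost.
No further trips.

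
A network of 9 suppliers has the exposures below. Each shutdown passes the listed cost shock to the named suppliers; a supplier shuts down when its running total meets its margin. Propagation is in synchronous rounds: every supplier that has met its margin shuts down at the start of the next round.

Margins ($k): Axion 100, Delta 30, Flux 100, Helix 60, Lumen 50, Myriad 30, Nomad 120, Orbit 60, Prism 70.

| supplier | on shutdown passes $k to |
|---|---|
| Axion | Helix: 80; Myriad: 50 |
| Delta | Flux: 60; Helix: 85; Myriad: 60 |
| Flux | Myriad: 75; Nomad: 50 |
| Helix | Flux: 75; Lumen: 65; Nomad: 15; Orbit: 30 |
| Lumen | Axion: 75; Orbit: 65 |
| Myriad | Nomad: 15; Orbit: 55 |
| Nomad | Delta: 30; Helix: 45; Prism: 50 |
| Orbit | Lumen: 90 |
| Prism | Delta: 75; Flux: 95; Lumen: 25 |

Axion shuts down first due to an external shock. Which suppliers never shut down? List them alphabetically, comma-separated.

Round 1 — Axion shuts down (initial).
  Helix: +80 → 80 ≥ 60
  Myriad: +50 → 50 ≥ 30
Round 2 — Helix, Myriad shut down.
  Flux: +75 → 75 < 100
  Lumen: +65 → 65 ≥ 50
  Nomad: +15+15 → 30 < 120
  Orbit: +30+55 → 85 ≥ 60
Round 3 — Lumen, Orbit shut down.
No further shutdowns.

Delta, Flux, Nomad, Prism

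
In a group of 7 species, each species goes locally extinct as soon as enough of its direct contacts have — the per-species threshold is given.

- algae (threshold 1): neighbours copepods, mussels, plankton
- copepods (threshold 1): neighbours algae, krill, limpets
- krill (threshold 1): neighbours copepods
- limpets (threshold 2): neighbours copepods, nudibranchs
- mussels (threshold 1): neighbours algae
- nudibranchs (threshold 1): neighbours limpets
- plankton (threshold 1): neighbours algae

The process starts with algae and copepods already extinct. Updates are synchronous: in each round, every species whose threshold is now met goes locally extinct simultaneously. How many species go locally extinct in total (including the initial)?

Round 1 — algae, copepods go locally extinct (initial).
Round 2 — checking thresholds:
  krill: 1 of 1 neighbours ≥ 1, goes locally extinct.
  limpets: 1 of 2 neighbours < 2, holds.
  mussels: 1 of 1 neighbours ≥ 1, goes locally extinct.
  plankton: 1 of 1 neighbours ≥ 1, goes locally extinct.
Round 3 — no new extinctions; cascade stops.

5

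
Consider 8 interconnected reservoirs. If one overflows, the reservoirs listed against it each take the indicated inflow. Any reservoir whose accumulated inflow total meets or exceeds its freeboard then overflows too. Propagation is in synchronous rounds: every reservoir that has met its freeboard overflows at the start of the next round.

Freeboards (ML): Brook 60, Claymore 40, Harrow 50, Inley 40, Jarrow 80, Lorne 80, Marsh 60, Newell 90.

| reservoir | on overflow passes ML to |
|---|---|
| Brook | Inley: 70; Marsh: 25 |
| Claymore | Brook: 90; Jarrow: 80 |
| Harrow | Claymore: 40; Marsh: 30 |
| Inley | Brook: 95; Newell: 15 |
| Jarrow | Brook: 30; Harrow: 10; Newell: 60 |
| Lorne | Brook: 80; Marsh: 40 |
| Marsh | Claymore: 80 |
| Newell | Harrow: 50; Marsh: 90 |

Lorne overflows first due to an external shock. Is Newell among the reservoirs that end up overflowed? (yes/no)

Round 1 — Lorne overflows (initial).
  Brook: +80 → 80 ≥ 60
  Marsh: +40 → 40 < 60
Round 2 — Brook overflows.
  Inley: +70 → 70 ≥ 40
  Marsh: +25 → 65 ≥ 60
Round 3 — Inley, Marsh overflow.
  Claymore: +80 → 80 ≥ 40
  Newell: +15 → 15 < 90
Round 4 — Claymore overflows.
  Jarrow: +80 → 80 ≥ 80
Round 5 — Jarrow overflows.
  Harrow: +10 → 10 < 50
  Newell: +60 → 75 < 90
No further overflows.

no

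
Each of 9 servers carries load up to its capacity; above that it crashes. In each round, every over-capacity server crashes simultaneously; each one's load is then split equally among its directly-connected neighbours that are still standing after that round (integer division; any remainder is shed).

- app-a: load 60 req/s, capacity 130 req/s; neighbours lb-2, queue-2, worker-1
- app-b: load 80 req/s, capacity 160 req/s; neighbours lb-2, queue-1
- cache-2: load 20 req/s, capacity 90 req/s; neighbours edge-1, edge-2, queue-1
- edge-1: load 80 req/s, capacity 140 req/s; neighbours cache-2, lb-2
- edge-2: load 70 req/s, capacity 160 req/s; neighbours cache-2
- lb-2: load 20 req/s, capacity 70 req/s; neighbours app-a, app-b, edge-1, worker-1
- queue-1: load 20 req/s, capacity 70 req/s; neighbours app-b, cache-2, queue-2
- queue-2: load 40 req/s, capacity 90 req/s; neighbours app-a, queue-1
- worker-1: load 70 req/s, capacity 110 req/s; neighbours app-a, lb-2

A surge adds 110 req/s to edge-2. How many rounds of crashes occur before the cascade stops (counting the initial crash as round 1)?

5

Round 1 — edge-2 at 180 > 160. edge-2 crashes.
  edge-2 sheds 180 req/s to cache-2: 180 each.
    cache-2: 20+180 = 200 > 90
Round 2 — cache-2 crashes.
  cache-2 sheds 200 req/s to edge-1, queue-1: 100 each.
    edge-1: 80+100 = 180 > 140
    queue-1: 20+100 = 120 > 70
Round 3 — edge-1, queue-1 crash.
  edge-1 sheds 180 req/s to lb-2: 180 each.
    lb-2: 20+180 = 200 > 70
  queue-1 sheds 120 req/s to app-b, queue-2: 60 each.
    app-b: 80+60 = 140 ≤ 160
    queue-2: 40+60 = 100 > 90
Round 4 — lb-2, queue-2 crash.
  lb-2 sheds 200 req/s to app-a, app-b, worker-1: 66 each (2 lost).
    app-a: 60+66 = 126 ≤ 130
    app-b: 140+66 = 206 > 160
    worker-1: 70+66 = 136 > 110
  queue-2 sheds 100 req/s to app-a: 100 each.
    app-a: 126+100 = 226 > 130
Round 5 — app-a, app-b, worker-1 crash.
  app-a sheds 226 req/s: no online neighbours, lost.
  app-b sheds 206 req/s: no online neighbours, lost.
  worker-1 sheds 136 req/s: no online neighbours, lost.
No further crashes.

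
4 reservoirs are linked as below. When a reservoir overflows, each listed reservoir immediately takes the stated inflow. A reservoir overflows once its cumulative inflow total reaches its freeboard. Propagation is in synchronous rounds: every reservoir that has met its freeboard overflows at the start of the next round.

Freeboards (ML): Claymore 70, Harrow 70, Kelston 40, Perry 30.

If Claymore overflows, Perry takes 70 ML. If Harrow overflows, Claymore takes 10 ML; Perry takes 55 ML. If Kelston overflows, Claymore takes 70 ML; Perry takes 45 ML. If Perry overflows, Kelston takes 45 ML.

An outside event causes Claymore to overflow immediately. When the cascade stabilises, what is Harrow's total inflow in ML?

Round 1 — Claymore overflows (initial).
  Perry: +70 → 70 ≥ 30
Round 2 — Perry overflows.
  Kelston: +45 → 45 ≥ 40
Round 3 — Kelston overflows.
No further overflows.

0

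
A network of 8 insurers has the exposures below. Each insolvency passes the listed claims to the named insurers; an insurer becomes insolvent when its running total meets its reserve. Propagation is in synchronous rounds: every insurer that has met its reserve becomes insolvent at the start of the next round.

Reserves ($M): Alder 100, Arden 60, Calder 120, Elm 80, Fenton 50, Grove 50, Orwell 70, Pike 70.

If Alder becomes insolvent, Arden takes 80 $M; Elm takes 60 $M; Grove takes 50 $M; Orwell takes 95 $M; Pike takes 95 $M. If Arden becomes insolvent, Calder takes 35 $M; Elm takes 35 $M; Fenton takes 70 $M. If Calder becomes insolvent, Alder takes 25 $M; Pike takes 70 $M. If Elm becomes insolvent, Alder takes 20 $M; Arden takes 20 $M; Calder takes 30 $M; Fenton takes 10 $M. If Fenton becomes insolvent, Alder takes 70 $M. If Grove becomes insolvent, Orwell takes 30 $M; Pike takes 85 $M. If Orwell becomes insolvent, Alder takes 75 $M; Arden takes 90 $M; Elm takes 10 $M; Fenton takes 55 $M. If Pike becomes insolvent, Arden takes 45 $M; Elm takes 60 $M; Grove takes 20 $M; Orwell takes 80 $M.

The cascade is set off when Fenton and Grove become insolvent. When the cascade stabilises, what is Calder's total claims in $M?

Round 1 — Fenton, Grove become insolvent (initial).
  Alder: +70 → 70 < 100
  Orwell: +30 → 30 < 70
  Pike: +85 → 85 ≥ 70
Round 2 — Pike becomes insolvent.
  Arden: +45 → 45 < 60
  Elm: +60 → 60 < 80
  Orwell: +80 → 110 ≥ 70
Round 3 — Orwell becomes insolvent.
  Alder: +75 → 145 ≥ 100
  Arden: +90 → 135 ≥ 60
  Elm: +10 → 70 < 80
Round 4 — Alder, Arden become insolvent.
  Calder: +35 → 35 < 120
  Elm: +60+35 → 165 ≥ 80
Round 5 — Elm becomes insolvent.
  Calder: +30 → 65 < 120
No further insolvencies.

65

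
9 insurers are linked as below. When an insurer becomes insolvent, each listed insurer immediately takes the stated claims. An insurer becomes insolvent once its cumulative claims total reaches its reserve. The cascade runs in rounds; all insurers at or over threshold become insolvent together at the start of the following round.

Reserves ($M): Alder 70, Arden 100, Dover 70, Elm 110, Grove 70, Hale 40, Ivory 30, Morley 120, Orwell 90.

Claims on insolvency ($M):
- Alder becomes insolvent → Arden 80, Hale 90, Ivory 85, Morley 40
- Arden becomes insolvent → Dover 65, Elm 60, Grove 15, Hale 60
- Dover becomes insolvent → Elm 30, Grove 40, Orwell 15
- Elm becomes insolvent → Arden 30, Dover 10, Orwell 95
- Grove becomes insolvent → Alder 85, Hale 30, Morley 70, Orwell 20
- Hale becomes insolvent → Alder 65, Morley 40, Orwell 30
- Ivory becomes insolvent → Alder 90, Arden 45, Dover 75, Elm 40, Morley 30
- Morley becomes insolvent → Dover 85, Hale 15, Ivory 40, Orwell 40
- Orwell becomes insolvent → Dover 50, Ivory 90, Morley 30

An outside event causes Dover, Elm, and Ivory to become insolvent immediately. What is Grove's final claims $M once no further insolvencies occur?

Round 1 — Dover, Elm, Ivory become insolvent (initial).
  Alder: +90 → 90 ≥ 70
  Arden: +30+45 → 75 < 100
  Grove: +40 → 40 < 70
  Morley: +30 → 30 < 120
  Orwell: +15+95 → 110 ≥ 90
Round 2 — Alder, Orwell become insolvent.
  Arden: +80 → 155 ≥ 100
  Hale: +90 → 90 ≥ 40
  Morley: +40+30 → 100 < 120
Round 3 — Arden, Hale become insolvent.
  Grove: +15 → 55 < 70
  Morley: +40 → 140 ≥ 120
Round 4 — Morley becomes insolvent.
No further insolvencies.

55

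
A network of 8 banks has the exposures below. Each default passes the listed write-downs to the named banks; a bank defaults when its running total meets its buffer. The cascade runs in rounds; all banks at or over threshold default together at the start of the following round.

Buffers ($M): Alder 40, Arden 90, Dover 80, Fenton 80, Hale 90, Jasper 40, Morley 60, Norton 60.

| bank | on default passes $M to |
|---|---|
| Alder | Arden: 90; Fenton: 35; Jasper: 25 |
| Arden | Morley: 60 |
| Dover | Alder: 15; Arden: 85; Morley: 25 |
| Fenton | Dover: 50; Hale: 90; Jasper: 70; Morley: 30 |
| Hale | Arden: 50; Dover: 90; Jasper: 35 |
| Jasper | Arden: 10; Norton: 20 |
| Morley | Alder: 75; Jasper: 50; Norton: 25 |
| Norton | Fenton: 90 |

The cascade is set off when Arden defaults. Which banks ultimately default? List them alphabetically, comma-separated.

Round 1 — Arden defaults (initial).
  Morley: +60 → 60 ≥ 60
Round 2 — Morley defaults.
  Alder: +75 → 75 ≥ 40
  Jasper: +50 → 50 ≥ 40
  Norton: +25 → 25 < 60
Round 3 — Alder, Jasper default.
  Fenton: +35 → 35 < 80
  Norton: +20 → 45 < 60
No further defaults.

Alder, Arden, Jasper, Morley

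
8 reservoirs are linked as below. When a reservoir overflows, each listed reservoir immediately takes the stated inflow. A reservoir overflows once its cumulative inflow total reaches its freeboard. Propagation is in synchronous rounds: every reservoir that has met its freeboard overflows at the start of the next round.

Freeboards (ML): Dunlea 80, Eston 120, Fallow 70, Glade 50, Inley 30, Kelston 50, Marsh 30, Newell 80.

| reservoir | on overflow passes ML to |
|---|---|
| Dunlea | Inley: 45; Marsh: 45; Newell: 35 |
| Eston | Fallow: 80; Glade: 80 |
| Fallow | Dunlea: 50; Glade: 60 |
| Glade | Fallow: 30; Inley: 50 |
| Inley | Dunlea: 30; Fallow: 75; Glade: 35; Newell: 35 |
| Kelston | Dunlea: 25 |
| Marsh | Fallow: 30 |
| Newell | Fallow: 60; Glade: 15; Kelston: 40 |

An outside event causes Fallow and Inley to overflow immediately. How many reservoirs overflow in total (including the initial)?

5

Round 1 — Fallow, Inley overflow (initial).
  Dunlea: +50+30 → 80 ≥ 80
  Glade: +60+35 → 95 ≥ 50
  Newell: +35 → 35 < 80
Round 2 — Dunlea, Glade overflow.
  Marsh: +45 → 45 ≥ 30
  Newell: +35 → 70 < 80
Round 3 — Marsh overflows.
No further overflows.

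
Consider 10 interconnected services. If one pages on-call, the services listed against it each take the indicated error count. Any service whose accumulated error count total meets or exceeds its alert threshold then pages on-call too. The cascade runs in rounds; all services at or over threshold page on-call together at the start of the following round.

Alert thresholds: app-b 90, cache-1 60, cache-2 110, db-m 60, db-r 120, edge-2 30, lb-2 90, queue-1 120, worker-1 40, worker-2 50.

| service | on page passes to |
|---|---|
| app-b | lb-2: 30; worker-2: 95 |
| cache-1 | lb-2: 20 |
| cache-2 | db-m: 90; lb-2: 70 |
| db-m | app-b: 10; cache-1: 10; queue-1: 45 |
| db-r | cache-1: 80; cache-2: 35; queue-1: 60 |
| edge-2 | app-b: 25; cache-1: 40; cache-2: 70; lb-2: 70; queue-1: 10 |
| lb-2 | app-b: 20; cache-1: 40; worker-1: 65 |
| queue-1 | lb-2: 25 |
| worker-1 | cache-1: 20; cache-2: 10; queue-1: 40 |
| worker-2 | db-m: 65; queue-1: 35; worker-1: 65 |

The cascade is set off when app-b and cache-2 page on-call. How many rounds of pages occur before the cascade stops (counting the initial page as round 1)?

4

Round 1 — app-b, cache-2 page on-call (initial).
  db-m: +90 → 90 ≥ 60
  lb-2: +30+70 → 100 ≥ 90
  worker-2: +95 → 95 ≥ 50
Round 2 — db-m, lb-2, worker-2 page on-call.
  cache-1: +10+40 → 50 < 60
  queue-1: +45+35 → 80 < 120
  worker-1: +65+65 → 130 ≥ 40
Round 3 — worker-1 pages on-call.
  cache-1: +20 → 70 ≥ 60
  queue-1: +40 → 120 ≥ 120
Round 4 — cache-1, queue-1 page on-call.
No further pages.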